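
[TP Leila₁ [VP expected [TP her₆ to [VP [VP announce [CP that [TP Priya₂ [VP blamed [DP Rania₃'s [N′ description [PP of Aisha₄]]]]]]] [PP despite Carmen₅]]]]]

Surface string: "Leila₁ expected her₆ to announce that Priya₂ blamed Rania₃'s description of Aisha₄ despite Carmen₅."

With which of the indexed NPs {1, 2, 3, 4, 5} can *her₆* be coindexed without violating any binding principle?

*her* is a pronoun, so Principle B applies: it must be free in its binding domain.
Binding domain of *her₆*: the matrix TP, whose subject is Leila₁.
*Leila₁* c-commands the pronoun within its binding domain → coindexation would violate Principle B.
*Priya₂*: the pronoun c-commands this R-expression → coindexation would violate Principle C on *Priya₂*.
*Rania₃*: the pronoun c-commands this R-expression → coindexation would violate Principle C on *Rania₃*.
*Aisha₄*: the pronoun c-commands this R-expression → coindexation would violate Principle C on *Aisha₄*.
*Carmen₅*: the pronoun c-commands this R-expression → coindexation would violate Principle C on *Carmen₅*.

none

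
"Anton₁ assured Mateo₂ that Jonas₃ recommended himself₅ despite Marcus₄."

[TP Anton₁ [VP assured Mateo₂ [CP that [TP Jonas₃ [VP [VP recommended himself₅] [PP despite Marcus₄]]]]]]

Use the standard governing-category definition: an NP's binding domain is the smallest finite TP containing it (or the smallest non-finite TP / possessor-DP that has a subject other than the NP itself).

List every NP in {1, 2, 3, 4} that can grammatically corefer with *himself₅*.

*himself* is an anaphor, so Principle A applies: it must be bound in its binding domain.
Binding domain of *himself₅*: the embedded TP, whose subject is Jonas₃.
*Anton₁* c-commands the anaphor but is outside its binding domain → cannot satisfy Principle A.
*Mateo₂* c-commands the anaphor but is outside its binding domain → cannot satisfy Principle A.
*Jonas₃* c-commands the anaphor within its binding domain → licit binder.
*Marcus₄* does not c-command the anaphor → cannot bind it.

{3}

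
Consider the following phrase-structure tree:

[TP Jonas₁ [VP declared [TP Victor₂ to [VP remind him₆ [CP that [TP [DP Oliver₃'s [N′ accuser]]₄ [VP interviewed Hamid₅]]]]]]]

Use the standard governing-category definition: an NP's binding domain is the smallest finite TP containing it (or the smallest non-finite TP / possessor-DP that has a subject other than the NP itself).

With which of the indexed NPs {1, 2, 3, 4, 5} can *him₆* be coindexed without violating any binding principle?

{1}

*him* is a pronoun, so Principle B applies: it must be free in its binding domain.
Binding domain of *him₆*: the embedded TP, whose subject is Victor₂.
*Jonas₁* c-commands the pronoun but from outside its binding domain, and is not c-commanded by it → coindexation permitted.
*Victor₂* c-commands the pronoun within its binding domain → coindexation would violate Principle B.
*Oliver₃*: the pronoun c-commands this R-expression → coindexation would violate Principle C on *Oliver₃*.
*[Oliver₃'s accuser]₄*: the pronoun c-commands this R-expression → coindexation would violate Principle C on *[Oliver₃'s accuser]₄*.
*Hamid₅*: the pronoun c-commands this R-expression → coindexation would violate Principle C on *Hamid₅*.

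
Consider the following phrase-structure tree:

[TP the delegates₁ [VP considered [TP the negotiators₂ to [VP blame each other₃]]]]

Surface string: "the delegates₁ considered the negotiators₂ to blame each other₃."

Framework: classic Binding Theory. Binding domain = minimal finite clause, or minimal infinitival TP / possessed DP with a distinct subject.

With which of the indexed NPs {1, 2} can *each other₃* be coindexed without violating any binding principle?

*each other* is an anaphor, so Principle A applies: it must be bound in its binding domain.
Binding domain of *each other₃*: the embedded TP, whose subject is the negotiators₂.
*the delegates₁* c-commands the anaphor but is outside its binding domain → cannot satisfy Principle A.
*the negotiators₂* c-commands the anaphor within its binding domain → licit binder.

{2}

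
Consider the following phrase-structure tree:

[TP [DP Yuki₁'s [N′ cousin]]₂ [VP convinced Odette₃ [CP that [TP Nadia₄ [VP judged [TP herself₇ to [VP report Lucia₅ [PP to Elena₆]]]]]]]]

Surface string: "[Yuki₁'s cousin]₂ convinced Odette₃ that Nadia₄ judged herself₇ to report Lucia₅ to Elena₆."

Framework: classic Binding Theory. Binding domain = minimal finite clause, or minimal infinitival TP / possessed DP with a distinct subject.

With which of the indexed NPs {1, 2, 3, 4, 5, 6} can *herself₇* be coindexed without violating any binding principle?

{4}

*herself* is an anaphor, so Principle A applies: it must be bound in its binding domain.
Binding domain of *herself₇*: the embedded TP, whose subject is Nadia₄.
*Yuki₁* does not c-command the anaphor → cannot bind it.
*[Yuki₁'s cousin]₂* c-commands the anaphor but is outside its binding domain → cannot satisfy Principle A.
*Odette₃* c-commands the anaphor but is outside its binding domain → cannot satisfy Principle A.
*Nadia₄* c-commands the anaphor within its binding domain → licit binder.
*Lucia₅* does not c-command the anaphor → cannot bind it.
*Elena₆* does not c-command the anaphor → cannot bind it.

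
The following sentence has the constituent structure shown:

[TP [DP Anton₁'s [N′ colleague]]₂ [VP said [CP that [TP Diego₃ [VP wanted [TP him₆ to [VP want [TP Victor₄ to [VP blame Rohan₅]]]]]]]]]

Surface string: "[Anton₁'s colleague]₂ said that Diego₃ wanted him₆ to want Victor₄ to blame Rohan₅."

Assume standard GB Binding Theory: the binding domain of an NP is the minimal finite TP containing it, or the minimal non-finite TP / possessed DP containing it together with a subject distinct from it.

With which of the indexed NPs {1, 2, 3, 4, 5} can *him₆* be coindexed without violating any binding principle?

*him* is a pronoun, so Principle B applies: it must be free in its binding domain.
Binding domain of *him₆*: the embedded TP, whose subject is Diego₃.
*Anton₁* and the pronoun do not c-command one another → neither Principle B nor Principle C is at stake; coindexation permitted.
*[Anton₁'s colleague]₂* c-commands the pronoun but from outside its binding domain, and is not c-commanded by it → coindexation permitted.
*Diego₃* c-commands the pronoun within its binding domain → coindexation would violate Principle B.
*Victor₄*: the pronoun c-commands this R-expression → coindexation would violate Principle C on *Victor₄*.
*Rohan₅*: the pronoun c-commands this R-expression → coindexation would violate Principle C on *Rohan₅*.

{1, 2}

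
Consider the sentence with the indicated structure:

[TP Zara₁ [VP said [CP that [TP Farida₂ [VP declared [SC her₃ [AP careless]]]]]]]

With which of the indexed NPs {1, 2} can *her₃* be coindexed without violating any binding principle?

*her* is a pronoun, so Principle B applies: it must be free in its binding domain.
Binding domain of *her₃*: the embedded TP, whose subject is Farida₂.
*Zara₁* c-commands the pronoun but from outside its binding domain, and is not c-commanded by it → coindexation permitted.
*Farida₂* c-commands the pronoun within its binding domain → coindexation would violate Principle B.

{1}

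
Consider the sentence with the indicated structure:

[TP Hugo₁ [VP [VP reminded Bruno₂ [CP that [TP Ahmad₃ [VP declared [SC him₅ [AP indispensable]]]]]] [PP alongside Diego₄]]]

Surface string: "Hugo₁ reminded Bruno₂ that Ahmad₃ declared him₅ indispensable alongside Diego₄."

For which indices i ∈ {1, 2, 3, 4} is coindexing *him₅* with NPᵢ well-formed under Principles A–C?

*him* is a pronoun, so Principle B applies: it must be free in its binding domain.
Binding domain of *him₅*: the embedded TP, whose subject is Ahmad₃.
*Hugo₁* c-commands the pronoun but from outside its binding domain, and is not c-commanded by it → coindexation permitted.
*Bruno₂* c-commands the pronoun but from outside its binding domain, and is not c-commanded by it → coindexation permitted.
*Ahmad₃* c-commands the pronoun within its binding domain → coindexation would violate Principle B.
*Diego₄* and the pronoun do not c-command one another → neither Principle B nor Principle C is at stake; coindexation permitted.

{1, 2, 4}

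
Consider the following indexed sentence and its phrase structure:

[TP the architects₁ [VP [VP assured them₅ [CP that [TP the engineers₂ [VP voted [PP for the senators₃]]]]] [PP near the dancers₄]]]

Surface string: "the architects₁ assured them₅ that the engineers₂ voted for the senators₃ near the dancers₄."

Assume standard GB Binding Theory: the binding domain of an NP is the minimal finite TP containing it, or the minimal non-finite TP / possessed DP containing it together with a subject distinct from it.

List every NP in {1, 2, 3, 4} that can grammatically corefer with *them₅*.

{4}

*them* is a pronoun, so Principle B applies: it must be free in its binding domain.
Binding domain of *them₅*: the matrix TP, whose subject is the architects₁.
*the architects₁* c-commands the pronoun within its binding domain → coindexation would violate Principle B.
*the engineers₂*: the pronoun c-commands this R-expression → coindexation would violate Principle C on *the engineers₂*.
*the senators₃*: the pronoun c-commands this R-expression → coindexation would violate Principle C on *the senators₃*.
*the dancers₄* and the pronoun do not c-command one another → neither Principle B nor Principle C is at stake; coindexation permitted.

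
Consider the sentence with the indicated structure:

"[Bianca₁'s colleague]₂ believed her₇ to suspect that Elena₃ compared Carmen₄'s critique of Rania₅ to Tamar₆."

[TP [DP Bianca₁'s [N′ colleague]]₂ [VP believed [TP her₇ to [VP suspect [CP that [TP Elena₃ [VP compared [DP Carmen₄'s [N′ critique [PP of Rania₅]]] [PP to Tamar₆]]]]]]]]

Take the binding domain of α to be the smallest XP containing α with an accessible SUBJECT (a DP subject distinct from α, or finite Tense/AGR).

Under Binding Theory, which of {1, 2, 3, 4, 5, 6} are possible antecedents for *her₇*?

*her* is a pronoun, so Principle B applies: it must be free in its binding domain.
Binding domain of *her₇*: the matrix TP, whose subject is [Bianca₁'s colleague]₂.
*Bianca₁* and the pronoun do not c-command one another → neither Principle B nor Principle C is at stake; coindexation permitted.
*[Bianca₁'s colleague]₂* c-commands the pronoun within its binding domain → coindexation would violate Principle B.
*Elena₃*: the pronoun c-commands this R-expression → coindexation would violate Principle C on *Elena₃*.
*Carmen₄*: the pronoun c-commands this R-expression → coindexation would violate Principle C on *Carmen₄*.
*Rania₅*: the pronoun c-commands this R-expression → coindexation would violate Principle C on *Rania₅*.
*Tamar₆*: the pronoun c-commands this R-expression → coindexation would violate Principle C on *Tamar₆*.

{1}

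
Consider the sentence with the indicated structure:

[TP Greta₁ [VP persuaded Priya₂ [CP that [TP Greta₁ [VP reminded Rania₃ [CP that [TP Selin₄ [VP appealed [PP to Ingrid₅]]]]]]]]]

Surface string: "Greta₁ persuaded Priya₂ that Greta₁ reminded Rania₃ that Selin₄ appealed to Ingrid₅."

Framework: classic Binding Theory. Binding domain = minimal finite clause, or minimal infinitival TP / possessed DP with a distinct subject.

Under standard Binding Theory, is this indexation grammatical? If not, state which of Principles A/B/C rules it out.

The two coindexed NPs are *Greta₁* (the higher occurrence) and *Greta₁* (the lower occurrence).
*Greta₁* (the lower occurrence) is an R-expression. Principle C requires it to be free everywhere.
*Greta₁* (the higher occurrence) c-commands it and carries the same index.
The R-expression is bound → Principle C violation.

Principle C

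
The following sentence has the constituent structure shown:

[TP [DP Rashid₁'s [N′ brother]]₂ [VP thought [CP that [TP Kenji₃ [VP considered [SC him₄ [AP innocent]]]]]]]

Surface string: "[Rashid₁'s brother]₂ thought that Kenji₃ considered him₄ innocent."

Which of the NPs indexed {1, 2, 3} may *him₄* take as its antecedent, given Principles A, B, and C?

*him* is a pronoun, so Principle B applies: it must be free in its binding domain.
Binding domain of *him₄*: the embedded TP, whose subject is Kenji₃.
*Rashid₁* and the pronoun do not c-command one another → neither Principle B nor Principle C is at stake; coindexation permitted.
*[Rashid₁'s brother]₂* c-commands the pronoun but from outside its binding domain, and is not c-commanded by it → coindexation permitted.
*Kenji₃* c-commands the pronoun within its binding domain → coindexation would violate Principle B.

{1, 2}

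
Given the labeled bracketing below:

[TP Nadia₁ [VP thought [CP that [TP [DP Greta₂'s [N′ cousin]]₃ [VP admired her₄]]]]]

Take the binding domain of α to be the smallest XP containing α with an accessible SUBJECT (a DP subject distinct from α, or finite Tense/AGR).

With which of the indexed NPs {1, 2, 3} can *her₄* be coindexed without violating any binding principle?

*her* is a pronoun, so Principle B applies: it must be free in its binding domain.
Binding domain of *her₄*: the embedded TP, whose subject is [Greta₂'s cousin]₃.
*Nadia₁* c-commands the pronoun but from outside its binding domain, and is not c-commanded by it → coindexation permitted.
*Greta₂* and the pronoun do not c-command one another → neither Principle B nor Principle C is at stake; coindexation permitted.
*[Greta₂'s cousin]₃* c-commands the pronoun within its binding domain → coindexation would violate Principle B.

{1, 2}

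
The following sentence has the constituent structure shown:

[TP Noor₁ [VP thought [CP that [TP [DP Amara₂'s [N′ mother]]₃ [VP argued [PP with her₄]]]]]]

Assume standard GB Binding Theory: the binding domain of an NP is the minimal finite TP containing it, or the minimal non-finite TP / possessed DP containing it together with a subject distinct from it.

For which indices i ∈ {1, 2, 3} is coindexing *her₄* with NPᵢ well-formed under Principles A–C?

{1, 2}

*her* is a pronoun, so Principle B applies: it must be free in its binding domain.
Binding domain of *her₄*: the embedded TP, whose subject is [Amara₂'s mother]₃.
*Noor₁* c-commands the pronoun but from outside its binding domain, and is not c-commanded by it → coindexation permitted.
*Amara₂* and the pronoun do not c-command one another → neither Principle B nor Principle C is at stake; coindexation permitted.
*[Amara₂'s mother]₃* c-commands the pronoun within its binding domain → coindexation would violate Principle B.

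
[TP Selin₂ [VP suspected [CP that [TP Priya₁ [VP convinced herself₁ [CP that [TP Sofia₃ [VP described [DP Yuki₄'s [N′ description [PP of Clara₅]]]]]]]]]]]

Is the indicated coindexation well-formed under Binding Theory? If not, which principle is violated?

grammatical

The two coindexed NPs are *Priya₁* and *herself₁*.
*herself₁* is an anaphor; its binding domain is the embedded TP, whose subject is Priya₁. *Priya₁* c-commands it within that domain and shares its index, so Principle A is satisfied.
*Priya₁* is an R-expression; *herself₁* does not c-command it, and no other NP shares its index, so Principle C is satisfied.
All principles are respected.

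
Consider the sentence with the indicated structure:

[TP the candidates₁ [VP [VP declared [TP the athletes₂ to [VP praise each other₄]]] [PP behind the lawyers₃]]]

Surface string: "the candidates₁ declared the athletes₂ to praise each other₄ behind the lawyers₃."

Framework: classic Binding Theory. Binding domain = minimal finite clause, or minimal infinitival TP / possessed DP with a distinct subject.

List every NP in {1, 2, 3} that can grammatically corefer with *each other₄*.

*each other* is an anaphor, so Principle A applies: it must be bound in its binding domain.
Binding domain of *each other₄*: the embedded TP, whose subject is the athletes₂.
*the candidates₁* c-commands the anaphor but is outside its binding domain → cannot satisfy Principle A.
*the athletes₂* c-commands the anaphor within its binding domain → licit binder.
*the lawyers₃* does not c-command the anaphor → cannot bind it.

{2}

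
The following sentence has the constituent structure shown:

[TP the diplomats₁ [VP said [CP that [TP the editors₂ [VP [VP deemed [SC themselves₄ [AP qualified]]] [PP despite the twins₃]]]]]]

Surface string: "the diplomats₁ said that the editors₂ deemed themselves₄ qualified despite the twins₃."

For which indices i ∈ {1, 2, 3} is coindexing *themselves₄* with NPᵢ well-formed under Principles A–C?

{2}

*themselves* is an anaphor, so Principle A applies: it must be bound in its binding domain.
Binding domain of *themselves₄*: the embedded TP, whose subject is the editors₂.
*the diplomats₁* c-commands the anaphor but is outside its binding domain → cannot satisfy Principle A.
*the editors₂* c-commands the anaphor within its binding domain → licit binder.
*the twins₃* does not c-command the anaphor → cannot bind it.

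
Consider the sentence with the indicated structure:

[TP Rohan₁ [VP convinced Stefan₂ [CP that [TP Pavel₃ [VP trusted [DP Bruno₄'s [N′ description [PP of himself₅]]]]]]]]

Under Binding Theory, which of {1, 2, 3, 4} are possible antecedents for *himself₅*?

{4}

*himself* is an anaphor, so Principle A applies: it must be bound in its binding domain.
Binding domain of *himself₅*: the possessed DP, whose subject is Bruno₄.
*Rohan₁* c-commands the anaphor but is outside its binding domain → cannot satisfy Principle A.
*Stefan₂* c-commands the anaphor but is outside its binding domain → cannot satisfy Principle A.
*Pavel₃* c-commands the anaphor but is outside its binding domain → cannot satisfy Principle A.
*Bruno₄* c-commands the anaphor within its binding domain → licit binder.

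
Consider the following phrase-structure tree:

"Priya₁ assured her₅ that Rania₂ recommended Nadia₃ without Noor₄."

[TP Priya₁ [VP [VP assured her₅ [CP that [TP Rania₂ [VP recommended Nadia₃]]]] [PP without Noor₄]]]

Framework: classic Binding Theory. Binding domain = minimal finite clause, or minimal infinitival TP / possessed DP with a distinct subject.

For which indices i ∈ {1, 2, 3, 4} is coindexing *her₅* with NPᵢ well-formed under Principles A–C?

{4}

*her* is a pronoun, so Principle B applies: it must be free in its binding domain.
Binding domain of *her₅*: the matrix TP, whose subject is Priya₁.
*Priya₁* c-commands the pronoun within its binding domain → coindexation would violate Principle B.
*Rania₂*: the pronoun c-commands this R-expression → coindexation would violate Principle C on *Rania₂*.
*Nadia₃*: the pronoun c-commands this R-expression → coindexation would violate Principle C on *Nadia₃*.
*Noor₄* and the pronoun do not c-command one another → neither Principle B nor Principle C is at stake; coindexation permitted.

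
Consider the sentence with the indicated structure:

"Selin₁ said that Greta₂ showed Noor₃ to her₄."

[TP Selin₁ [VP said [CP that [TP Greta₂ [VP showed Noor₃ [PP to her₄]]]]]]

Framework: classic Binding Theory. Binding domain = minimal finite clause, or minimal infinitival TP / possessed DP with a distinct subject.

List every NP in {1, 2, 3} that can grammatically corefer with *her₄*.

*her* is a pronoun, so Principle B applies: it must be free in its binding domain.
Binding domain of *her₄*: the embedded TP, whose subject is Greta₂.
*Selin₁* c-commands the pronoun but from outside its binding domain, and is not c-commanded by it → coindexation permitted.
*Greta₂* c-commands the pronoun within its binding domain → coindexation would violate Principle B.
*Noor₃* c-commands the pronoun within its binding domain → coindexation would violate Principle B.

{1}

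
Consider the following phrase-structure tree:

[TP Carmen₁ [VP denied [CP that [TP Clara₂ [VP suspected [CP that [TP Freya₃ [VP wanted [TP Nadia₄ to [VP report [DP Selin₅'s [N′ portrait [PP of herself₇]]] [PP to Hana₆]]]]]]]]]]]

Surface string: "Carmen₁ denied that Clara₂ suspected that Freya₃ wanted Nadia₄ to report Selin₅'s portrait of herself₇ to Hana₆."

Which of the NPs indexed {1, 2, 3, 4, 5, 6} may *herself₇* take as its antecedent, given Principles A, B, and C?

{5}

*herself* is an anaphor, so Principle A applies: it must be bound in its binding domain.
Binding domain of *herself₇*: the possessed DP, whose subject is Selin₅.
*Carmen₁* c-commands the anaphor but is outside its binding domain → cannot satisfy Principle A.
*Clara₂* c-commands the anaphor but is outside its binding domain → cannot satisfy Principle A.
*Freya₃* c-commands the anaphor but is outside its binding domain → cannot satisfy Principle A.
*Nadia₄* c-commands the anaphor but is outside its binding domain → cannot satisfy Principle A.
*Selin₅* c-commands the anaphor within its binding domain → licit binder.
*Hana₆* does not c-command the anaphor → cannot bind it.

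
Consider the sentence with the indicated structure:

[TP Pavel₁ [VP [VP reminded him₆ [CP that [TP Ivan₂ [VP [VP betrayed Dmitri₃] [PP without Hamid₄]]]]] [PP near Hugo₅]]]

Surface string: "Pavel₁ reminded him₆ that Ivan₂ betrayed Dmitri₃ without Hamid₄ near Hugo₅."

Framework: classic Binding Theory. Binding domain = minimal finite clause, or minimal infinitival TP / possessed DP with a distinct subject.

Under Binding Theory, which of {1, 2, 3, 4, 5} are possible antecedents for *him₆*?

{5}

*him* is a pronoun, so Principle B applies: it must be free in its binding domain.
Binding domain of *him₆*: the matrix TP, whose subject is Pavel₁.
*Pavel₁* c-commands the pronoun within its binding domain → coindexation would violate Principle B.
*Ivan₂*: the pronoun c-commands this R-expression → coindexation would violate Principle C on *Ivan₂*.
*Dmitri₃*: the pronoun c-commands this R-expression → coindexation would violate Principle C on *Dmitri₃*.
*Hamid₄*: the pronoun c-commands this R-expression → coindexation would violate Principle C on *Hamid₄*.
*Hugo₅* and the pronoun do not c-command one another → neither Principle B nor Principle C is at stake; coindexation permitted.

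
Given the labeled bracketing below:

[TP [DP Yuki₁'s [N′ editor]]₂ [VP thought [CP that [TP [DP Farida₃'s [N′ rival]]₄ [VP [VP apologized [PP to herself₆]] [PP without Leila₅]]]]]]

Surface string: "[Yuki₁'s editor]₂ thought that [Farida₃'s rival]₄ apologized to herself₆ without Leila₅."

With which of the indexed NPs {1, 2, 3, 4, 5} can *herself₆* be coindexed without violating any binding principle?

*herself* is an anaphor, so Principle A applies: it must be bound in its binding domain.
Binding domain of *herself₆*: the embedded TP, whose subject is [Farida₃'s rival]₄.
*Yuki₁* does not c-command the anaphor → cannot bind it.
*[Yuki₁'s editor]₂* c-commands the anaphor but is outside its binding domain → cannot satisfy Principle A.
*Farida₃* does not c-command the anaphor → cannot bind it.
*[Farida₃'s rival]₄* c-commands the anaphor within its binding domain → licit binder.
*Leila₅* does not c-command the anaphor → cannot bind it.

{4}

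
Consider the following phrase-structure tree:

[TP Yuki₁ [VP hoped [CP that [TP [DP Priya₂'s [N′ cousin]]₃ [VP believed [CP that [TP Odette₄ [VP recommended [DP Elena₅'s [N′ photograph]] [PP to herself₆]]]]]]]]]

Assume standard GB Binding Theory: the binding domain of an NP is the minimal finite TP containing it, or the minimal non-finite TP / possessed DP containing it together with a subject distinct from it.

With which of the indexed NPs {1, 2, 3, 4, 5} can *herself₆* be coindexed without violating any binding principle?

{4}

*herself* is an anaphor, so Principle A applies: it must be bound in its binding domain.
Binding domain of *herself₆*: the embedded TP, whose subject is Odette₄.
*Yuki₁* c-commands the anaphor but is outside its binding domain → cannot satisfy Principle A.
*Priya₂* does not c-command the anaphor → cannot bind it.
*[Priya₂'s cousin]₃* c-commands the anaphor but is outside its binding domain → cannot satisfy Principle A.
*Odette₄* c-commands the anaphor within its binding domain → licit binder.
*Elena₅* does not c-command the anaphor → cannot bind it.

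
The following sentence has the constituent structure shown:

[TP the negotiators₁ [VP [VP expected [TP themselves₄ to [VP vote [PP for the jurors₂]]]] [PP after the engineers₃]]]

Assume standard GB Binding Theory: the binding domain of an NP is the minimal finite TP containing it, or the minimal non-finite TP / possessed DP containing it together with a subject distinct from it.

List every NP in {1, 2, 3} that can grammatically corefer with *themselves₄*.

*themselves* is an anaphor, so Principle A applies: it must be bound in its binding domain.
Binding domain of *themselves₄*: the matrix TP, whose subject is the negotiators₁.
*the negotiators₁* c-commands the anaphor within its binding domain → licit binder.
*the jurors₂* does not c-command the anaphor → cannot bind it.
*the engineers₃* does not c-command the anaphor → cannot bind it.

{1}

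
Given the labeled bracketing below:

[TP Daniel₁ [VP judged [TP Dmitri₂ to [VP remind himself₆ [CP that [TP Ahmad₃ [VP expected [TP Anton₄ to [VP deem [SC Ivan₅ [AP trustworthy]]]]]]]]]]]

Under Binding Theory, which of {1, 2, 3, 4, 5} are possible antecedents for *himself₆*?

{2}

*himself* is an anaphor, so Principle A applies: it must be bound in its binding domain.
Binding domain of *himself₆*: the embedded TP, whose subject is Dmitri₂.
*Daniel₁* c-commands the anaphor but is outside its binding domain → cannot satisfy Principle A.
*Dmitri₂* c-commands the anaphor within its binding domain → licit binder.
*Ahmad₃* does not c-command the anaphor → cannot bind it.
*Anton₄* does not c-command the anaphor → cannot bind it.
*Ivan₅* does not c-command the anaphor → cannot bind it.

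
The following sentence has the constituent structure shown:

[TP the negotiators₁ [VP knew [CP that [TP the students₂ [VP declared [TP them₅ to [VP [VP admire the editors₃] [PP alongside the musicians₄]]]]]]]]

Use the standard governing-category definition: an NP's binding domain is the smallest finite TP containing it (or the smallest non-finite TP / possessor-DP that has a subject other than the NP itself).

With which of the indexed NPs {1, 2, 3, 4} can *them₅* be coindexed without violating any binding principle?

*them* is a pronoun, so Principle B applies: it must be free in its binding domain.
Binding domain of *them₅*: the embedded TP, whose subject is the students₂.
*the negotiators₁* c-commands the pronoun but from outside its binding domain, and is not c-commanded by it → coindexation permitted.
*the students₂* c-commands the pronoun within its binding domain → coindexation would violate Principle B.
*the editors₃*: the pronoun c-commands this R-expression → coindexation would violate Principle C on *the editors₃*.
*the musicians₄*: the pronoun c-commands this R-expression → coindexation would violate Principle C on *the musicians₄*.

{1}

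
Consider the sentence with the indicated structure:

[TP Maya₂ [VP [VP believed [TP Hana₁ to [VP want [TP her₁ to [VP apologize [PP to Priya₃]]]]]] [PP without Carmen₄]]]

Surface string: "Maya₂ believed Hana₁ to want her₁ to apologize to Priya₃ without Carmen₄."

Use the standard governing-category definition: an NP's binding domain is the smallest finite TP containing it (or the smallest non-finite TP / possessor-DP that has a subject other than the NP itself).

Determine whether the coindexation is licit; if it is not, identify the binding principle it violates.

The two coindexed NPs are *Hana₁* and *her₁*.
*her₁* is a pronoun. Its binding domain is the embedded TP, whose subject is Hana₁.
*Hana₁* c-commands it within that domain and carries the same index.
The pronoun is locally bound → Principle B violation.

Principle B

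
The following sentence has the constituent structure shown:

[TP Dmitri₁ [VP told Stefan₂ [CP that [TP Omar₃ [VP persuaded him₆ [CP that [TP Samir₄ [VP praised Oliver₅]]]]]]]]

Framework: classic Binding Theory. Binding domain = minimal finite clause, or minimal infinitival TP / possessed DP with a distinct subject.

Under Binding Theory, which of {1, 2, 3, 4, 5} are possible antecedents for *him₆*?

{1, 2}

*him* is a pronoun, so Principle B applies: it must be free in its binding domain.
Binding domain of *him₆*: the embedded TP, whose subject is Omar₃.
*Dmitri₁* c-commands the pronoun but from outside its binding domain, and is not c-commanded by it → coindexation permitted.
*Stefan₂* c-commands the pronoun but from outside its binding domain, and is not c-commanded by it → coindexation permitted.
*Omar₃* c-commands the pronoun within its binding domain → coindexation would violate Principle B.
*Samir₄*: the pronoun c-commands this R-expression → coindexation would violate Principle C on *Samir₄*.
*Oliver₅*: the pronoun c-commands this R-expression → coindexation would violate Principle C on *Oliver₅*.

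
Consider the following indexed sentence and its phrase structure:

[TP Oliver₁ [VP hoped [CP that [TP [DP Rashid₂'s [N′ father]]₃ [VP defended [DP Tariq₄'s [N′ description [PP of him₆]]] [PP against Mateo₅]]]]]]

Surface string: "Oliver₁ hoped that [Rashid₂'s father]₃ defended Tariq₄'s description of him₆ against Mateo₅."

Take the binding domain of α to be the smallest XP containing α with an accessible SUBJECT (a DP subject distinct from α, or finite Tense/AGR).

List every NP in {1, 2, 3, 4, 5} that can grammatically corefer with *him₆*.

{1, 2, 3, 5}

*him* is a pronoun, so Principle B applies: it must be free in its binding domain.
Binding domain of *him₆*: the possessed DP, whose subject is Tariq₄.
*Oliver₁* c-commands the pronoun but from outside its binding domain, and is not c-commanded by it → coindexation permitted.
*Rashid₂* and the pronoun do not c-command one another → neither Principle B nor Principle C is at stake; coindexation permitted.
*[Rashid₂'s father]₃* c-commands the pronoun but from outside its binding domain, and is not c-commanded by it → coindexation permitted.
*Tariq₄* c-commands the pronoun within its binding domain → coindexation would violate Principle B.
*Mateo₅* and the pronoun do not c-command one another → neither Principle B nor Principle C is at stake; coindexation permitted.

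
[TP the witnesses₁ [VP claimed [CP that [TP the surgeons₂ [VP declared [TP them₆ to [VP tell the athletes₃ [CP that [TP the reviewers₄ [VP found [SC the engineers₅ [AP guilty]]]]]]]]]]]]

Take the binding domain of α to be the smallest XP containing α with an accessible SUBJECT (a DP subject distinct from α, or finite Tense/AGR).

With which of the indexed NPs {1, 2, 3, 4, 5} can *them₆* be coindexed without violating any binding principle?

{1}

*them* is a pronoun, so Principle B applies: it must be free in its binding domain.
Binding domain of *them₆*: the embedded TP, whose subject is the surgeons₂.
*the witnesses₁* c-commands the pronoun but from outside its binding domain, and is not c-commanded by it → coindexation permitted.
*the surgeons₂* c-commands the pronoun within its binding domain → coindexation would violate Principle B.
*the athletes₃*: the pronoun c-commands this R-expression → coindexation would violate Principle C on *the athletes₃*.
*the reviewers₄*: the pronoun c-commands this R-expression → coindexation would violate Principle C on *the reviewers₄*.
*the engineers₅*: the pronoun c-commands this R-expression → coindexation would violate Principle C on *the engineers₅*.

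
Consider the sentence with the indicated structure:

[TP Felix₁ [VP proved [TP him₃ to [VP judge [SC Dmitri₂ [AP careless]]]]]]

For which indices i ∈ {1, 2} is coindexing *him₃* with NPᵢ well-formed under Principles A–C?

*him* is a pronoun, so Principle B applies: it must be free in its binding domain.
Binding domain of *him₃*: the matrix TP, whose subject is Felix₁.
*Felix₁* c-commands the pronoun within its binding domain → coindexation would violate Principle B.
*Dmitri₂*: the pronoun c-commands this R-expression → coindexation would violate Principle C on *Dmitri₂*.

none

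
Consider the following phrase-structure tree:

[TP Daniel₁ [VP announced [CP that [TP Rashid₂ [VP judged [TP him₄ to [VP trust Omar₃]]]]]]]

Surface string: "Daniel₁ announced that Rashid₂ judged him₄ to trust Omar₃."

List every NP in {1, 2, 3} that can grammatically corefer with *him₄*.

*him* is a pronoun, so Principle B applies: it must be free in its binding domain.
Binding domain of *him₄*: the embedded TP, whose subject is Rashid₂.
*Daniel₁* c-commands the pronoun but from outside its binding domain, and is not c-commanded by it → coindexation permitted.
*Rashid₂* c-commands the pronoun within its binding domain → coindexation would violate Principle B.
*Omar₃*: the pronoun c-commands this R-expression → coindexation would violate Principle C on *Omar₃*.

{1}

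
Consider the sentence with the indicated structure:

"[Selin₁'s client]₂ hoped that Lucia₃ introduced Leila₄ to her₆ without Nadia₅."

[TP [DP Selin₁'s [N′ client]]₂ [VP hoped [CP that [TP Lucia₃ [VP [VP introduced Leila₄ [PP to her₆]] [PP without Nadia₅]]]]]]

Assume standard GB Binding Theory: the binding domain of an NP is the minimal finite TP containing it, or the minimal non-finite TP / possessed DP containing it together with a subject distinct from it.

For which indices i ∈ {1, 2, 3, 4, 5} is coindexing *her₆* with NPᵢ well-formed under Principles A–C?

*her* is a pronoun, so Principle B applies: it must be free in its binding domain.
Binding domain of *her₆*: the embedded TP, whose subject is Lucia₃.
*Selin₁* and the pronoun do not c-command one another → neither Principle B nor Principle C is at stake; coindexation permitted.
*[Selin₁'s client]₂* c-commands the pronoun but from outside its binding domain, and is not c-commanded by it → coindexation permitted.
*Lucia₃* c-commands the pronoun within its binding domain → coindexation would violate Principle B.
*Leila₄* c-commands the pronoun within its binding domain → coindexation would violate Principle B.
*Nadia₅* and the pronoun do not c-command one another → neither Principle B nor Principle C is at stake; coindexation permitted.

{1, 2, 5}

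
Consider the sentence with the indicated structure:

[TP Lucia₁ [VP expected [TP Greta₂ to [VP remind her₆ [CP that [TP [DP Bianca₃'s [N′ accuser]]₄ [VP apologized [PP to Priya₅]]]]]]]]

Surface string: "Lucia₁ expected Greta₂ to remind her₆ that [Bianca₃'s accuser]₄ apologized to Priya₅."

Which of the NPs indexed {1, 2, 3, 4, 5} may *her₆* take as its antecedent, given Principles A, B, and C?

*her* is a pronoun, so Principle B applies: it must be free in its binding domain.
Binding domain of *her₆*: the embedded TP, whose subject is Greta₂.
*Lucia₁* c-commands the pronoun but from outside its binding domain, and is not c-commanded by it → coindexation permitted.
*Greta₂* c-commands the pronoun within its binding domain → coindexation would violate Principle B.
*Bianca₃*: the pronoun c-commands this R-expression → coindexation would violate Principle C on *Bianca₃*.
*[Bianca₃'s accuser]₄*: the pronoun c-commands this R-expression → coindexation would violate Principle C on *[Bianca₃'s accuser]₄*.
*Priya₅*: the pronoun c-commands this R-expression → coindexation would violate Principle C on *Priya₅*.

{1}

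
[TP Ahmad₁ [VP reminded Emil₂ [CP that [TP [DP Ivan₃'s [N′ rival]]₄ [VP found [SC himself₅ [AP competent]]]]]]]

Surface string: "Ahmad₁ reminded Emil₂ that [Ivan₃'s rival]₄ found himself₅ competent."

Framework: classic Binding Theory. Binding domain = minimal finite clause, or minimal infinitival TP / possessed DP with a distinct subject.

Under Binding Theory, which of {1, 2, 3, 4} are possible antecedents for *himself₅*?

*himself* is an anaphor, so Principle A applies: it must be bound in its binding domain.
Binding domain of *himself₅*: the embedded TP, whose subject is [Ivan₃'s rival]₄.
*Ahmad₁* c-commands the anaphor but is outside its binding domain → cannot satisfy Principle A.
*Emil₂* c-commands the anaphor but is outside its binding domain → cannot satisfy Principle A.
*Ivan₃* does not c-command the anaphor → cannot bind it.
*[Ivan₃'s rival]₄* c-commands the anaphor within its binding domain → licit binder.

{4}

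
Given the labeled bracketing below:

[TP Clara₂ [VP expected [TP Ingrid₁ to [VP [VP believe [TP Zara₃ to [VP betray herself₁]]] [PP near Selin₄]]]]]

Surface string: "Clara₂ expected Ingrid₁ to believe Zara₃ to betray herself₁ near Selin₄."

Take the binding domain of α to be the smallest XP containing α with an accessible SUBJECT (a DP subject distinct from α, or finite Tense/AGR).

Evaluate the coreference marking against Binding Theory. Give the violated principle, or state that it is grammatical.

The two coindexed NPs are *Ingrid₁* and *herself₁*.
*herself₁* is an anaphor. Principle A requires it to be bound within its binding domain — the embedded TP, whose subject is Zara₃.
Within that domain it is c-commanded by *Zara₃*, which does not share its index.
*Ingrid₁* does c-command the anaphor, but from outside its binding domain.
The anaphor is unbound in its domain → Principle A violation.

Principle A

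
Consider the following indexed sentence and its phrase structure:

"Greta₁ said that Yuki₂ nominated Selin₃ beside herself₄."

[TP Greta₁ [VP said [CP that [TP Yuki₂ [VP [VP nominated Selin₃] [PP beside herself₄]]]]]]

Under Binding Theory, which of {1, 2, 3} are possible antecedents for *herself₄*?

{2}

*herself* is an anaphor, so Principle A applies: it must be bound in its binding domain.
Binding domain of *herself₄*: the embedded TP, whose subject is Yuki₂.
*Greta₁* c-commands the anaphor but is outside its binding domain → cannot satisfy Principle A.
*Yuki₂* c-commands the anaphor within its binding domain → licit binder.
*Selin₃* does not c-command the anaphor → cannot bind it.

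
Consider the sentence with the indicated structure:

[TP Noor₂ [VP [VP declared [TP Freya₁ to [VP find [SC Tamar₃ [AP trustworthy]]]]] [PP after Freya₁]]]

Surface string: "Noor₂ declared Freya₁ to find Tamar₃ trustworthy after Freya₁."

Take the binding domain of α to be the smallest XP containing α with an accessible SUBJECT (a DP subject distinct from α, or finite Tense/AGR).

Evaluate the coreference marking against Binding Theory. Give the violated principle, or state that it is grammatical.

grammatical

The two coindexed NPs are *Freya₁* and *Freya₁*.
*Freya₁* is an R-expression; no coindexed NP c-commands it, so Principle C holds.
*Freya₁* is an R-expression; *Freya₁* does not c-command it, and no other NP shares its index, so Principle C is satisfied.
All principles are respected.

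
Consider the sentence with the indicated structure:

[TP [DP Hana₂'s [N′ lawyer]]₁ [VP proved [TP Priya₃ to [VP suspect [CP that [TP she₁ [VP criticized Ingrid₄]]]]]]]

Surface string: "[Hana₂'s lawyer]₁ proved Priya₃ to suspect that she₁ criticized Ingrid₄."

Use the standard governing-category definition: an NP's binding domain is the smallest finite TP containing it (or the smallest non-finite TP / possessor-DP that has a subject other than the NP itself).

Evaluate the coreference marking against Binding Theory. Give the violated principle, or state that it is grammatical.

The two coindexed NPs are *[Hana₂'s lawyer]₁* and *she₁*.
*she₁* is a pronoun; nothing c-commands it within its binding domain (the embedded TP.), so Principle B holds trivially.
*[Hana₂'s lawyer]₁* is an R-expression; *she₁* does not c-command it, and no other NP shares its index, so Principle C is satisfied.
All principles are respected.

grammatical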